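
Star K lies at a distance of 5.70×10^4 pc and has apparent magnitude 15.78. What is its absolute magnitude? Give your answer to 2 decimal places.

M = m − 5 log₁₀(d/10 pc) = 15.78 − 5 log₁₀(5.70×10^4/10)
  = 15.78 − 5 × 3.756 = 15.78 − 18.78 = -3.00.

-3.00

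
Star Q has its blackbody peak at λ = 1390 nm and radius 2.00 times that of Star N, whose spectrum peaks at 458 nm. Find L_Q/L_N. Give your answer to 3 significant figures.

Wien's law gives T ∝ 1/λ_max, so T_Q/T_N = λ_N/λ_Q = 458/1390 = 0.3295.
Then L ∝ R²T⁴ gives L_Q/L_N = (2.00)² × (0.3295)⁴ = 4.000 × 0.01179 = 0.04715.

0.0471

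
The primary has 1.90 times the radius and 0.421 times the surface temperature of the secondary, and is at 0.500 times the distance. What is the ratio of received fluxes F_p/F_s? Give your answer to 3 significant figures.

0.454

L_p/L_s = (R_p/R_s)²(T_p/T_s)⁴ = (1.90)² × (0.421)⁴ = 0.1134.
F_p/F_s = (L_p/L_s)/(d_p/d_s)² = 0.1134 / (0.500)² = 0.4536.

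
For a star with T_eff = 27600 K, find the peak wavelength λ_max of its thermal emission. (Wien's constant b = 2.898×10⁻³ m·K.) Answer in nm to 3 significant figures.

105 nm

λ_max = b/T = 2.898×10⁻³ / 27600 = 1.05×10^-7 m = 105.0 nm.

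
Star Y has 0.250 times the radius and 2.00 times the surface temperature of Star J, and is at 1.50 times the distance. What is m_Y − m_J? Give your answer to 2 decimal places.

L_Y/L_J = (0.250)²(2.00)⁴ = 1.000.
F_Y/F_J = (L_Y/L_J)/(d_Y/d_J)² = 1.000/2.250 = 0.4444.
m_Y − m_J = −2.5 log₁₀(0.4444) = 0.88.

0.88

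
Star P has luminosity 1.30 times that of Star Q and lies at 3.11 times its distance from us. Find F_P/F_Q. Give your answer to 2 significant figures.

0.13

F = L/(4πd²), so F_P/F_Q = (L_P/L_Q) / (d_P/d_Q)²
= 1.30 / (3.11)² = 1.30 / 9.672 = 0.1344.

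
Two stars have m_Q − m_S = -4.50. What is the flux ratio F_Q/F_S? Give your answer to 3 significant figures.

F_Q/F_S = 10^(−(m_Q − m_S)/2.5) = 10^(4.50/2.5) = 10^1.800 = 63.10.

63.1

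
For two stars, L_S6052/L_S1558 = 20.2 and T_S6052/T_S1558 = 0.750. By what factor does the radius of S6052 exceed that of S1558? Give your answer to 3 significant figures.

7.99

L ∝ R²T⁴ gives R ∝ √L / T², so
R_S6052/R_S1558 = √(20.2) / (0.750)² = 4.494 / 0.5625 = 7.990.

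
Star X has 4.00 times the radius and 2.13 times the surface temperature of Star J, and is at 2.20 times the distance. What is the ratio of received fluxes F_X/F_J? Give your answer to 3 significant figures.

L_X/L_J = (R_X/R_J)²(T_X/T_J)⁴ = (4.00)² × (2.13)⁴ = 329.3.
F_X/F_J = (L_X/L_J)/(d_X/d_J)² = 329.3 / (2.20)² = 68.04.

68.0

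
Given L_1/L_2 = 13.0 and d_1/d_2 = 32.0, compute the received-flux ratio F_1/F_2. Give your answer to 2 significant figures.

0.013

F = L/(4πd²), so F_1/F_2 = (L_1/L_2) / (d_1/d_2)²
= 13.0 / (32.0)² = 13.0 / 1024 = 0.01270.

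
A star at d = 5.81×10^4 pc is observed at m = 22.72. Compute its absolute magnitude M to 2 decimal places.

M = m − 5 log₁₀(d/10 pc) = 22.72 − 5 log₁₀(5.81×10^4/10)
  = 22.72 − 5 × 3.764 = 22.72 − 18.82 = 3.90.

3.90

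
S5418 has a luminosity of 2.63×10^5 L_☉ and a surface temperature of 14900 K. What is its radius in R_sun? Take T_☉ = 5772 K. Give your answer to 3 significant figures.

R/R_☉ = √(L/L_☉) / (T/T_☉)² = √(2.63×10^5) / (2.581)²
       = 512.8 / 6.664 = 76.96.

77.0 R_sun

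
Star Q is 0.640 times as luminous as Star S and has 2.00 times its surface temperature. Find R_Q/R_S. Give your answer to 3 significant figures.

L ∝ R²T⁴ gives R ∝ √L / T², so
R_Q/R_S = √(0.640) / (2.00)² = 0.8000 / 4.000 = 0.2000.

0.200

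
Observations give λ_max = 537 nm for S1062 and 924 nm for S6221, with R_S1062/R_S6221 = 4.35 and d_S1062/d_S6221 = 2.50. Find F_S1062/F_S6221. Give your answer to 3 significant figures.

26.5

Wien's law: T_S1062/T_S6221 = λ_S6221/λ_S1062 = 924/537 = 1.721.
L_S1062/L_S6221 = (R_S1062/R_S6221)²(T_S1062/T_S6221)⁴ = (4.35)²(1.721)⁴ = 165.9.
F_S1062/F_S6221 = (L_S1062/L_S6221)/(d_S1062/d_S6221)² = 165.9/(2.50)² = 26.54.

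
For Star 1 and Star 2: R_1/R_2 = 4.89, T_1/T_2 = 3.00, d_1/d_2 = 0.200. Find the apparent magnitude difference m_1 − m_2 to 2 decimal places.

-11.71

L_1/L_2 = (4.89)²(3.00)⁴ = 1937.
F_1/F_2 = (L_1/L_2)/(d_1/d_2)² = 1937/0.04000 = 4.842×10^4.
m_1 − m_2 = −2.5 log₁₀(4.842×10^4) = -11.71.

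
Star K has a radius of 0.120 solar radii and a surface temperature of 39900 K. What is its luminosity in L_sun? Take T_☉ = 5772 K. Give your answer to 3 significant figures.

L/L_☉ = (R/R_☉)² (T/T_☉)⁴ = (0.120)² × (39900/5772)⁴
       = 0.01440 × (6.913)⁴ = 0.01440 × 2283 = 32.88.

32.9 L_sun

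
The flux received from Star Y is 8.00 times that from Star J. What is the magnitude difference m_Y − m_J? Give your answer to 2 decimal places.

-2.26

m_Y − m_J = −2.5 log₁₀(F_Y/F_J) = −2.5 log₁₀(8.00) = −2.5 × (0.903) = -2.258.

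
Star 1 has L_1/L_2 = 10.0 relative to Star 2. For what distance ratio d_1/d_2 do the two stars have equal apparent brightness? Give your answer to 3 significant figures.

Equal flux requires L_1/d_1² = L_2/d_2², so d_1/d_2 = √(L_1/L_2)
= √(10.0) = 3.162.

3.16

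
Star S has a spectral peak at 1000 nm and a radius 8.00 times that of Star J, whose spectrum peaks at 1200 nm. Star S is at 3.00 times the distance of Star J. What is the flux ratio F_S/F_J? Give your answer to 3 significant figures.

14.7

Wien's law: T_S/T_J = λ_J/λ_S = 1200/1000 = 1.200.
L_S/L_J = (R_S/R_J)²(T_S/T_J)⁴ = (8.00)²(1.200)⁴ = 132.7.
F_S/F_J = (L_S/L_J)/(d_S/d_J)² = 132.7/(3.00)² = 14.75.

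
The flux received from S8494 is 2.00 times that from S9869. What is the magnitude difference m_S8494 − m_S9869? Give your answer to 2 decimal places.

-0.75

m_S8494 − m_S9869 = −2.5 log₁₀(F_S8494/F_S9869) = −2.5 log₁₀(2.00) = −2.5 × (0.301) = -0.753.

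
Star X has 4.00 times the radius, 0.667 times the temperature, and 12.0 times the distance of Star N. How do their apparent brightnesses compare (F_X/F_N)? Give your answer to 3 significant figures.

0.0220

L_X/L_N = (R_X/R_N)²(T_X/T_N)⁴ = (4.00)² × (0.667)⁴ = 3.167.
F_X/F_N = (L_X/L_N)/(d_X/d_N)² = 3.167 / (12.0)² = 0.02199.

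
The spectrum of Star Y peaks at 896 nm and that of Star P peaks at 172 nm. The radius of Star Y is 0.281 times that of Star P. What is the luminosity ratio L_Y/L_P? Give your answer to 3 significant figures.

Wien's law gives T ∝ 1/λ_max, so T_Y/T_P = λ_P/λ_Y = 172/896 = 0.1920.
Then L ∝ R²T⁴ gives L_Y/L_P = (0.281)² × (0.1920)⁴ = 0.07896 × 0.001358 = 1.072×10^-4.

1.07×10^-4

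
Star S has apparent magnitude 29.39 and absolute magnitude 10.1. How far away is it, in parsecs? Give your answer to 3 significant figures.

7.21×10^4 pc

m − M = 5 log₁₀(d/10 pc)
29.39 − (10.1) = 19.29 = 5 log₁₀(d/10)
d = 10 × 10^(19.29/5) = 10 × 10^3.858 = 7.211×10^4 pc.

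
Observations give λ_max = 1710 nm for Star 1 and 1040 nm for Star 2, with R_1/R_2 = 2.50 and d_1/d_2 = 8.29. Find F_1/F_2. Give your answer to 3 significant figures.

Wien's law: T_1/T_2 = λ_2/λ_1 = 1040/1710 = 0.6082.
L_1/L_2 = (R_1/R_2)²(T_1/T_2)⁴ = (2.50)²(0.6082)⁴ = 0.8551.
F_1/F_2 = (L_1/L_2)/(d_1/d_2)² = 0.8551/(8.29)² = 0.01244.

0.0124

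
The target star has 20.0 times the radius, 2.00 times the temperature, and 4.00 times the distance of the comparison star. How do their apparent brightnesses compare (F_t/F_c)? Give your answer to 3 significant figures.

400

L_t/L_c = (R_t/R_c)²(T_t/T_c)⁴ = (20.0)² × (2.00)⁴ = 6400.
F_t/F_c = (L_t/L_c)/(d_t/d_c)² = 6400 / (4.00)² = 400.0.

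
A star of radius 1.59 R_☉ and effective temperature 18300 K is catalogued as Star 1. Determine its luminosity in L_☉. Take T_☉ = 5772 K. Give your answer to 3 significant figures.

255 L_☉

L/L_☉ = (R/R_☉)² (T/T_☉)⁴ = (1.59)² × (18300/5772)⁴
       = 2.528 × (3.170)⁴ = 2.528 × 101.0 = 255.4.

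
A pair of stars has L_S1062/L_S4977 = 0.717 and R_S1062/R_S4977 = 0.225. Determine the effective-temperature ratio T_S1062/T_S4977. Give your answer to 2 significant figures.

1.9

L ∝ R²T⁴ gives T ∝ (L/R²)^(1/4), so
T_S1062/T_S4977 = (0.717 / 0.225²)^(1/4) = (14.16)^(1/4) = 1.940.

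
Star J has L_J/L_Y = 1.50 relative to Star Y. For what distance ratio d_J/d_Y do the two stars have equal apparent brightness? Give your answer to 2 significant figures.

Equal flux requires L_J/d_J² = L_Y/d_Y², so d_J/d_Y = √(L_J/L_Y)
= √(1.50) = 1.225.

1.2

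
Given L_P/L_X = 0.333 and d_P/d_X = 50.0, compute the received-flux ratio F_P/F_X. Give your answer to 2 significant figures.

1.3×10^-4

F = L/(4πd²), so F_P/F_X = (L_P/L_X) / (d_P/d_X)²
= 0.333 / (50.0)² = 0.333 / 2500 = 1.332×10^-4.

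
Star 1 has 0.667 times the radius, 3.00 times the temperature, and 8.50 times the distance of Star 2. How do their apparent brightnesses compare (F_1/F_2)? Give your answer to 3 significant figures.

L_1/L_2 = (R_1/R_2)²(T_1/T_2)⁴ = (0.667)² × (3.00)⁴ = 36.04.
F_1/F_2 = (L_1/L_2)/(d_1/d_2)² = 36.04 / (8.50)² = 0.4988.

0.499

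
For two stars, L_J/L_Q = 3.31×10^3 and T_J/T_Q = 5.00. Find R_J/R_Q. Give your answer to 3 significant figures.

2.30

L ∝ R²T⁴ gives R ∝ √L / T², so
R_J/R_Q = √(3.31×10^3) / (5.00)² = 57.53 / 25.00 = 2.301.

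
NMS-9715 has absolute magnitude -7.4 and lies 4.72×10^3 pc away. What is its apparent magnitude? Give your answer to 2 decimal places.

5.97

m = M + 5 log₁₀(d/10 pc) = -7.4 + 5 log₁₀(4.72×10^3/10)
  = -7.4 + 5 × 2.674 = -7.4 + 13.37 = 5.97.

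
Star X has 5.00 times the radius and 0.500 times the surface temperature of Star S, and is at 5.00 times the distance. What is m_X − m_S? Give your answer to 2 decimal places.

L_X/L_S = (5.00)²(0.500)⁴ = 1.562.
F_X/F_S = (L_X/L_S)/(d_X/d_S)² = 1.562/25.00 = 0.06250.
m_X − m_S = −2.5 log₁₀(0.06250) = 3.01.

3.01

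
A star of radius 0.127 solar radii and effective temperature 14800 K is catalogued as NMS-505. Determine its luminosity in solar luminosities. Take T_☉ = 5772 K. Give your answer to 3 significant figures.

0.697 solar luminosities

L/L_☉ = (R/R_☉)² (T/T_☉)⁴ = (0.127)² × (14800/5772)⁴
       = 0.01613 × (2.564)⁴ = 0.01613 × 43.23 = 0.6972.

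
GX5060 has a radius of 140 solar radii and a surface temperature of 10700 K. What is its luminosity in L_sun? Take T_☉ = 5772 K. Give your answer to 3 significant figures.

2.31×10^5 L_sun

L/L_☉ = (R/R_☉)² (T/T_☉)⁴ = (140)² × (10700/5772)⁴
       = 1.960×10^4 × (1.854)⁴ = 1.960×10^4 × 11.81 = 2.315×10^5.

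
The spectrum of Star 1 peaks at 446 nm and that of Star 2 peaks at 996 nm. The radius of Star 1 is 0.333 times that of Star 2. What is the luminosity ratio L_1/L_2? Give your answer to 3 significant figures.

Wien's law gives T ∝ 1/λ_max, so T_1/T_2 = λ_2/λ_1 = 996/446 = 2.233.
Then L ∝ R²T⁴ gives L_1/L_2 = (0.333)² × (2.233)⁴ = 0.1109 × 24.87 = 2.758.

2.76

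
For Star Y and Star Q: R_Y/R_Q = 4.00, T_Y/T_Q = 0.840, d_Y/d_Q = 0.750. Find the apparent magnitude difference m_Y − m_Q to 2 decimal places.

L_Y/L_Q = (4.00)²(0.840)⁴ = 7.966.
F_Y/F_Q = (L_Y/L_Q)/(d_Y/d_Q)² = 7.966/0.5625 = 14.16.
m_Y − m_Q = −2.5 log₁₀(14.16) = -2.88.

-2.88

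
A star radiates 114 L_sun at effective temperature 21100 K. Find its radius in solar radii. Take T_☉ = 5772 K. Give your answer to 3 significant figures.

R/R_☉ = √(L/L_☉) / (T/T_☉)² = √(114) / (3.656)²
       = 10.68 / 13.36 = 0.7990.

0.799 solar radii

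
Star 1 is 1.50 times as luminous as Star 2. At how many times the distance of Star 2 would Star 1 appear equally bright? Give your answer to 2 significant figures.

1.2

Equal flux requires L_1/d_1² = L_2/d_2², so d_1/d_2 = √(L_1/L_2)
= √(1.50) = 1.225.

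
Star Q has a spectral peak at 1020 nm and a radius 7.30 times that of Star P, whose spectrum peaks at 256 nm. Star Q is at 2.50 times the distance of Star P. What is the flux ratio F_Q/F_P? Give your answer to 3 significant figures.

0.0338

Wien's law: T_Q/T_P = λ_P/λ_Q = 256/1020 = 0.2510.
L_Q/L_P = (R_Q/R_P)²(T_Q/T_P)⁴ = (7.30)²(0.2510)⁴ = 0.2114.
F_Q/F_P = (L_Q/L_P)/(d_Q/d_P)² = 0.2114/(2.50)² = 0.03383.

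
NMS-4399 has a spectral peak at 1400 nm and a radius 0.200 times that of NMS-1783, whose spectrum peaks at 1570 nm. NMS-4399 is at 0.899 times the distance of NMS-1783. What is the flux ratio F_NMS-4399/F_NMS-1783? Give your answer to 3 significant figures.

Wien's law: T_NMS-4399/T_NMS-1783 = λ_NMS-1783/λ_NMS-4399 = 1570/1400 = 1.121.
L_NMS-4399/L_NMS-1783 = (R_NMS-4399/R_NMS-1783)²(T_NMS-4399/T_NMS-1783)⁴ = (0.200)²(1.121)⁴ = 0.06326.
F_NMS-4399/F_NMS-1783 = (L_NMS-4399/L_NMS-1783)/(d_NMS-4399/d_NMS-1783)² = 0.06326/(0.899)² = 0.07828.

0.0783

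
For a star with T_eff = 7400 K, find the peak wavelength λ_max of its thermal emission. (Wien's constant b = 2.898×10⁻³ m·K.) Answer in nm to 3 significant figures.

392 nm

λ_max = b/T = 2.898×10⁻³ / 7400 = 3.92×10^-7 m = 391.6 nm.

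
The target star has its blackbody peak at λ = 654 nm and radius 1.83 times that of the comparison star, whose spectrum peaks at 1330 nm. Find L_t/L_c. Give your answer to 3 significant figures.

57.3

Wien's law gives T ∝ 1/λ_max, so T_t/T_c = λ_c/λ_t = 1330/654 = 2.034.
Then L ∝ R²T⁴ gives L_t/L_c = (1.83)² × (2.034)⁴ = 3.349 × 17.10 = 57.28.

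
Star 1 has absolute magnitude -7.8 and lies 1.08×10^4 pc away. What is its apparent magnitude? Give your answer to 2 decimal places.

7.37

m = M + 5 log₁₀(d/10 pc) = -7.8 + 5 log₁₀(1.08×10^4/10)
  = -7.8 + 5 × 3.033 = -7.8 + 15.17 = 7.37.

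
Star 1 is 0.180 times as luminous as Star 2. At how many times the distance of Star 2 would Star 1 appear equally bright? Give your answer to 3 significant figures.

0.424

Equal flux requires L_1/d_1² = L_2/d_2², so d_1/d_2 = √(L_1/L_2)
= √(0.180) = 0.4243.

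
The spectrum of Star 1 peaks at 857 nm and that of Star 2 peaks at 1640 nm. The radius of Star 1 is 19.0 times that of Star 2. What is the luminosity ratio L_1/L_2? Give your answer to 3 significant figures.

4.84×10^3

Wien's law gives T ∝ 1/λ_max, so T_1/T_2 = λ_2/λ_1 = 1640/857 = 1.914.
Then L ∝ R²T⁴ gives L_1/L_2 = (19.0)² × (1.914)⁴ = 361.0 × 13.41 = 4841.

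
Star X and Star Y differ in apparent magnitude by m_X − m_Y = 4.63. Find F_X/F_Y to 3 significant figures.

F_X/F_Y = 10^(−(m_X − m_Y)/2.5) = 10^(-4.63/2.5) = 10^-1.852 = 0.01406.

0.0141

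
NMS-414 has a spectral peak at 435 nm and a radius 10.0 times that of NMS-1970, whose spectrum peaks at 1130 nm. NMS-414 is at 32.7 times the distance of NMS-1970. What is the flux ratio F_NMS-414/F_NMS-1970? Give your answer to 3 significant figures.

4.26

Wien's law: T_NMS-414/T_NMS-1970 = λ_NMS-1970/λ_NMS-414 = 1130/435 = 2.598.
L_NMS-414/L_NMS-1970 = (R_NMS-414/R_NMS-1970)²(T_NMS-414/T_NMS-1970)⁴ = (10.0)²(2.598)⁴ = 4554.
F_NMS-414/F_NMS-1970 = (L_NMS-414/L_NMS-1970)/(d_NMS-414/d_NMS-1970)² = 4554/(32.7)² = 4.259.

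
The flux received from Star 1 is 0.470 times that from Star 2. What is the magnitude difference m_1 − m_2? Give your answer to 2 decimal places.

m_1 − m_2 = −2.5 log₁₀(F_1/F_2) = −2.5 log₁₀(0.470) = −2.5 × (-0.328) = 0.820.

0.82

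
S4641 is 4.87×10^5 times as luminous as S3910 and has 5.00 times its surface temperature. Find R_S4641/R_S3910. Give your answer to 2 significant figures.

L ∝ R²T⁴ gives R ∝ √L / T², so
R_S4641/R_S3910 = √(4.87×10^5) / (5.00)² = 697.9 / 25.00 = 27.91.

28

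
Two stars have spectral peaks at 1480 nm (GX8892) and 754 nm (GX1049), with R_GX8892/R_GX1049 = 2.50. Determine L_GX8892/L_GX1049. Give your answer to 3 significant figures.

Wien's law gives T ∝ 1/λ_max, so T_GX8892/T_GX1049 = λ_GX1049/λ_GX8892 = 754/1480 = 0.5095.
Then L ∝ R²T⁴ gives L_GX8892/L_GX1049 = (2.50)² × (0.5095)⁴ = 6.250 × 0.06737 = 0.4210.

0.421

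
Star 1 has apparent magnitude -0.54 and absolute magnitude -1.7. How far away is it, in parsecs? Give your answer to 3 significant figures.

17.1 pc

m − M = 5 log₁₀(d/10 pc)
-0.54 − (-1.7) = 1.16 = 5 log₁₀(d/10)
d = 10 × 10^(1.16/5) = 10 × 10^0.232 = 17.06 pc.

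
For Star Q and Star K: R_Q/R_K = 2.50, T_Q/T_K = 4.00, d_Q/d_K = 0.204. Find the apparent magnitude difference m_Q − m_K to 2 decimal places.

L_Q/L_K = (2.50)²(4.00)⁴ = 1600.
F_Q/F_K = (L_Q/L_K)/(d_Q/d_K)² = 1600/0.04162 = 3.845×10^4.
m_Q − m_K = −2.5 log₁₀(3.845×10^4) = -11.46.

-11.46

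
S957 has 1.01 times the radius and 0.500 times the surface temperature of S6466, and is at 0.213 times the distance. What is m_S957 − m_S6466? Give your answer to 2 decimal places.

L_S957/L_S6466 = (1.01)²(0.500)⁴ = 0.06376.
F_S957/F_S6466 = (L_S957/L_S6466)/(d_S957/d_S6466)² = 0.06376/0.04537 = 1.405.
m_S957 − m_S6466 = −2.5 log₁₀(1.405) = -0.37.

-0.37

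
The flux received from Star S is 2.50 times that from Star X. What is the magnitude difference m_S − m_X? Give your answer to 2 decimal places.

-0.99

m_S − m_X = −2.5 log₁₀(F_S/F_X) = −2.5 log₁₀(2.50) = −2.5 × (0.398) = -0.995.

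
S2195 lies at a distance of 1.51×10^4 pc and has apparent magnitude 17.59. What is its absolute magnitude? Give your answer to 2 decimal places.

M = m − 5 log₁₀(d/10 pc) = 17.59 − 5 log₁₀(1.51×10^4/10)
  = 17.59 − 5 × 3.179 = 17.59 − 15.89 = 1.70.

1.70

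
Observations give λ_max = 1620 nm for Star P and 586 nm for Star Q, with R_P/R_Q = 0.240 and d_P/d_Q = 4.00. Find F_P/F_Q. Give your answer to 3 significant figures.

6.16×10^-5

Wien's law: T_P/T_Q = λ_Q/λ_P = 586/1620 = 0.3617.
L_P/L_Q = (R_P/R_Q)²(T_P/T_Q)⁴ = (0.240)²(0.3617)⁴ = 9.862×10^-4.
F_P/F_Q = (L_P/L_Q)/(d_P/d_Q)² = 9.862×10^-4/(4.00)² = 6.164×10^-5.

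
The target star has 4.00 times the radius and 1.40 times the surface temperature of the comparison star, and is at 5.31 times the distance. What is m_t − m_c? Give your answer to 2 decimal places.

L_t/L_c = (4.00)²(1.40)⁴ = 61.47.
F_t/F_c = (L_t/L_c)/(d_t/d_c)² = 61.47/28.20 = 2.180.
m_t − m_c = −2.5 log₁₀(2.180) = -0.85.

-0.85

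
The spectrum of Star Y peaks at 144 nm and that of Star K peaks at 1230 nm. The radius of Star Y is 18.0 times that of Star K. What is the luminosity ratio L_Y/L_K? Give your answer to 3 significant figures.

Wien's law gives T ∝ 1/λ_max, so T_Y/T_K = λ_K/λ_Y = 1230/144 = 8.542.
Then L ∝ R²T⁴ gives L_Y/L_K = (18.0)² × (8.542)⁴ = 324.0 × 5323 = 1.725×10^6.

1.72×10^6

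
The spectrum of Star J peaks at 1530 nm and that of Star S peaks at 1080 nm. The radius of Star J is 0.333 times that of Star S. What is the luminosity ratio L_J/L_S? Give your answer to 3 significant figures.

Wien's law gives T ∝ 1/λ_max, so T_J/T_S = λ_S/λ_J = 1080/1530 = 0.7059.
Then L ∝ R²T⁴ gives L_J/L_S = (0.333)² × (0.7059)⁴ = 0.1109 × 0.2483 = 0.02753.

0.0275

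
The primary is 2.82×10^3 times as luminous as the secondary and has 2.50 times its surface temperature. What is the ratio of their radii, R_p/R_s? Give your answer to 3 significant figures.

L ∝ R²T⁴ gives R ∝ √L / T², so
R_p/R_s = √(2.82×10^3) / (2.50)² = 53.10 / 6.250 = 8.497.

8.50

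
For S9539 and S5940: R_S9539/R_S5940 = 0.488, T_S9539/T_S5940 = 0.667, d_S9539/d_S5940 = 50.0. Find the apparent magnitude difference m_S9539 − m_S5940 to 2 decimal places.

11.81

L_S9539/L_S5940 = (0.488)²(0.667)⁴ = 0.04713.
F_S9539/F_S5940 = (L_S9539/L_S5940)/(d_S9539/d_S5940)² = 0.04713/2500 = 1.885×10^-5.
m_S9539 − m_S5940 = −2.5 log₁₀(1.885×10^-5) = 11.81.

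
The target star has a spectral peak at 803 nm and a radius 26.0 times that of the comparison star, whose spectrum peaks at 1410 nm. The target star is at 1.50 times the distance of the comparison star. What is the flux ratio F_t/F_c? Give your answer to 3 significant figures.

Wien's law: T_t/T_c = λ_c/λ_t = 1410/803 = 1.756.
L_t/L_c = (R_t/R_c)²(T_t/T_c)⁴ = (26.0)²(1.756)⁴ = 6426.
F_t/F_c = (L_t/L_c)/(d_t/d_c)² = 6426/(1.50)² = 2856.

2.86×10^3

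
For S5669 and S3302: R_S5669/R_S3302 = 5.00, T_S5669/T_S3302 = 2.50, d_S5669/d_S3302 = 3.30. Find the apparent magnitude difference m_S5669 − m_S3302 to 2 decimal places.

L_S5669/L_S3302 = (5.00)²(2.50)⁴ = 976.6.
F_S5669/F_S3302 = (L_S5669/L_S3302)/(d_S5669/d_S3302)² = 976.6/10.89 = 89.68.
m_S5669 − m_S3302 = −2.5 log₁₀(89.68) = -4.88.

-4.88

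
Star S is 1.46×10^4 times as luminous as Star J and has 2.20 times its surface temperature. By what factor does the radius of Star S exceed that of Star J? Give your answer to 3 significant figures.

25.0

L ∝ R²T⁴ gives R ∝ √L / T², so
R_S/R_J = √(1.46×10^4) / (2.20)² = 120.8 / 4.840 = 24.96.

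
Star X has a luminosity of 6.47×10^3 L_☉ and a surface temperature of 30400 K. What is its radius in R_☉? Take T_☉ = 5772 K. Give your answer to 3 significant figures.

R/R_☉ = √(L/L_☉) / (T/T_☉)² = √(6.47×10^3) / (5.267)²
       = 80.44 / 27.74 = 2.900.

2.90 R_☉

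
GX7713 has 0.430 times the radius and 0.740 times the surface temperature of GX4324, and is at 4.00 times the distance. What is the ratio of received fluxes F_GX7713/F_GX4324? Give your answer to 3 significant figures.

L_GX7713/L_GX4324 = (R_GX7713/R_GX4324)²(T_GX7713/T_GX4324)⁴ = (0.430)² × (0.740)⁴ = 0.05545.
F_GX7713/F_GX4324 = (L_GX7713/L_GX4324)/(d_GX7713/d_GX4324)² = 0.05545 / (4.00)² = 0.003465.

0.00347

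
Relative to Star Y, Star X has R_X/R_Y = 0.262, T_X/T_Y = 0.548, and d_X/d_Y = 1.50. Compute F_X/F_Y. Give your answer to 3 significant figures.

0.00275

L_X/L_Y = (R_X/R_Y)²(T_X/T_Y)⁴ = (0.262)² × (0.548)⁴ = 0.006190.
F_X/F_Y = (L_X/L_Y)/(d_X/d_Y)² = 0.006190 / (1.50)² = 0.002751.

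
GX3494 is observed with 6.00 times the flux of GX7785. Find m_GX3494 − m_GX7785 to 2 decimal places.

-1.95

m_GX3494 − m_GX7785 = −2.5 log₁₀(F_GX3494/F_GX7785) = −2.5 log₁₀(6.00) = −2.5 × (0.778) = -1.945.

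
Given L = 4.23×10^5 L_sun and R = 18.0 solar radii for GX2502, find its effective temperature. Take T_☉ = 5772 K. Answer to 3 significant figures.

3.47×10^4 K

T/T_☉ = (L/L_☉)^(1/4) / (R/R_☉)^(1/2)
T = 5772 × (4.23×10^5)^(1/4) / √(18.0) = 5772 × 25.50 / 4.243 = 3.470×10^4 K.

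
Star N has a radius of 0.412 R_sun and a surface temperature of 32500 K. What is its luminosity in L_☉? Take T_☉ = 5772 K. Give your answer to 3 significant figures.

L/L_☉ = (R/R_☉)² (T/T_☉)⁴ = (0.412)² × (32500/5772)⁴
       = 0.1697 × (5.631)⁴ = 0.1697 × 1005 = 170.6.

171 L_☉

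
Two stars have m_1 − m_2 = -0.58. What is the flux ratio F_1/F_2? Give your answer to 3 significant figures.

F_1/F_2 = 10^(−(m_1 − m_2)/2.5) = 10^(0.58/2.5) = 10^0.232 = 1.706.

1.71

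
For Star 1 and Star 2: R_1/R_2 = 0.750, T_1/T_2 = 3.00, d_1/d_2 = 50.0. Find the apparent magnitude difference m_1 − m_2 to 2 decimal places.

4.35

L_1/L_2 = (0.750)²(3.00)⁴ = 45.56.
F_1/F_2 = (L_1/L_2)/(d_1/d_2)² = 45.56/2500 = 0.01823.
m_1 − m_2 = −2.5 log₁₀(0.01823) = 4.35.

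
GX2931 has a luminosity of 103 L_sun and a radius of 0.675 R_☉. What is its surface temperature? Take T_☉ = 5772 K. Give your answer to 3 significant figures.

2.24×10^4 K

T/T_☉ = (L/L_☉)^(1/4) / (R/R_☉)^(1/2)
T = 5772 × (103)^(1/4) / √(0.675) = 5772 × 3.186 / 0.8216 = 2.238×10^4 K.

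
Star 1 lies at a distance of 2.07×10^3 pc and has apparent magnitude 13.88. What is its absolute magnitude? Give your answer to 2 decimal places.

2.30

M = m − 5 log₁₀(d/10 pc) = 13.88 − 5 log₁₀(2.07×10^3/10)
  = 13.88 − 5 × 2.316 = 13.88 − 11.58 = 2.30.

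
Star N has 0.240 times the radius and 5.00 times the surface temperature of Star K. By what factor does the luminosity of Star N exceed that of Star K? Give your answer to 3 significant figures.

From the Stefan–Boltzmann law, L ∝ R²T⁴, so
L_N/L_K = (R_N/R_K)² (T_N/T_K)⁴ = (0.240)² × (5.00)⁴ = 0.05760 × 625.0 = 36.00.

36.0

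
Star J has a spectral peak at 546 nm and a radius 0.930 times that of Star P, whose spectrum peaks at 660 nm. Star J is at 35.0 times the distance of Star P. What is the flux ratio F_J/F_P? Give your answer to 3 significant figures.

0.00151

Wien's law: T_J/T_P = λ_P/λ_J = 660/546 = 1.209.
L_J/L_P = (R_J/R_P)²(T_J/T_P)⁴ = (0.930)²(1.209)⁴ = 1.847.
F_J/F_P = (L_J/L_P)/(d_J/d_P)² = 1.847/(35.0)² = 0.001507.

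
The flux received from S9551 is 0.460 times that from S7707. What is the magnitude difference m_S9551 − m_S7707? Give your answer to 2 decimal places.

m_S9551 − m_S7707 = −2.5 log₁₀(F_S9551/F_S7707) = −2.5 log₁₀(0.460) = −2.5 × (-0.337) = 0.843.

0.84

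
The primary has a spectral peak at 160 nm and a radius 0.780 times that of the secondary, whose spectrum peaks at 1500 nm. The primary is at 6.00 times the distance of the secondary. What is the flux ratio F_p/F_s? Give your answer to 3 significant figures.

131

Wien's law: T_p/T_s = λ_s/λ_p = 1500/160 = 9.375.
L_p/L_s = (R_p/R_s)²(T_p/T_s)⁴ = (0.780)²(9.375)⁴ = 4700.
F_p/F_s = (L_p/L_s)/(d_p/d_s)² = 4700/(6.00)² = 130.5.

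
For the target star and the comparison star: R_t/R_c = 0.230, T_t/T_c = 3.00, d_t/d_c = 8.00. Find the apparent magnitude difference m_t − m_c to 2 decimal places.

L_t/L_c = (0.230)²(3.00)⁴ = 4.285.
F_t/F_c = (L_t/L_c)/(d_t/d_c)² = 4.285/64.00 = 0.06695.
m_t − m_c = −2.5 log₁₀(0.06695) = 2.94.

2.94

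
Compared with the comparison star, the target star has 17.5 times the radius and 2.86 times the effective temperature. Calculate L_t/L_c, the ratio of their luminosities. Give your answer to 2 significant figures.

2.0×10^4

From the Stefan–Boltzmann law, L ∝ R²T⁴, so
L_t/L_c = (R_t/R_c)² (T_t/T_c)⁴ = (17.5)² × (2.86)⁴ = 306.2 × 66.91 = 2.049×10^4.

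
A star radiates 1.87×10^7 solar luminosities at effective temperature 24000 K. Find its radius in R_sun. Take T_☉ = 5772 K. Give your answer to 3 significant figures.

R/R_☉ = √(L/L_☉) / (T/T_☉)² = √(1.87×10^7) / (4.158)²
       = 4324 / 17.29 = 250.1.

250 R_sun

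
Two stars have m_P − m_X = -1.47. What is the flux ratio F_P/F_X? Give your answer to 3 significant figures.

3.87

F_P/F_X = 10^(−(m_P − m_X)/2.5) = 10^(1.47/2.5) = 10^0.588 = 3.873.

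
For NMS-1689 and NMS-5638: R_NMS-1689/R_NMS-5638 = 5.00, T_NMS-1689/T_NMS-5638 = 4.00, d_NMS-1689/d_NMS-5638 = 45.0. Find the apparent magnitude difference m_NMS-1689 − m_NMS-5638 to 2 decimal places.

-1.25

L_NMS-1689/L_NMS-5638 = (5.00)²(4.00)⁴ = 6400.
F_NMS-1689/F_NMS-5638 = (L_NMS-1689/L_NMS-5638)/(d_NMS-1689/d_NMS-5638)² = 6400/2025 = 3.160.
m_NMS-1689 − m_NMS-5638 = −2.5 log₁₀(3.160) = -1.25.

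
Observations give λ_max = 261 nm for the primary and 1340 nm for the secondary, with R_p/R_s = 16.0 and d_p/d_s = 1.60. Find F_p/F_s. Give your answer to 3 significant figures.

Wien's law: T_p/T_s = λ_s/λ_p = 1340/261 = 5.134.
L_p/L_s = (R_p/R_s)²(T_p/T_s)⁴ = (16.0)²(5.134)⁴ = 1.779×10^5.
F_p/F_s = (L_p/L_s)/(d_p/d_s)² = 1.779×10^5/(1.60)² = 6.948×10^4.

6.95×10^4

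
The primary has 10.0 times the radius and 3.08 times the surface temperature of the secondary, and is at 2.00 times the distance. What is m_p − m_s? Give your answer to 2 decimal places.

-8.38

L_p/L_s = (10.0)²(3.08)⁴ = 8999.
F_p/F_s = (L_p/L_s)/(d_p/d_s)² = 8999/4.000 = 2250.
m_p − m_s = −2.5 log₁₀(2250) = -8.38.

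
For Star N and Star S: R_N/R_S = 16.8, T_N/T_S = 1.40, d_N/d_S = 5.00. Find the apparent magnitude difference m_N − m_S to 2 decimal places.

-4.09

L_N/L_S = (16.8)²(1.40)⁴ = 1084.
F_N/F_S = (L_N/L_S)/(d_N/d_S)² = 1084/25.00 = 43.37.
m_N − m_S = −2.5 log₁₀(43.37) = -4.09.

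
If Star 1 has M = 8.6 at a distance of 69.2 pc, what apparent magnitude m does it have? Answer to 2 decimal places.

12.80

m = M + 5 log₁₀(d/10 pc) = 8.6 + 5 log₁₀(69.2/10)
  = 8.6 + 5 × 0.840 = 8.6 + 4.20 = 12.80.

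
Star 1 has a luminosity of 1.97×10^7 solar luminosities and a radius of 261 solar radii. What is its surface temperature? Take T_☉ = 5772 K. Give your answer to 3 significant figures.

T/T_☉ = (L/L_☉)^(1/4) / (R/R_☉)^(1/2)
T = 5772 × (1.97×10^7)^(1/4) / √(261) = 5772 × 66.62 / 16.16 = 2.380×10^4 K.

2.38×10^4 K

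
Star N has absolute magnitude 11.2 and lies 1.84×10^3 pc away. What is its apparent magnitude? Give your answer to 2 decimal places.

22.52

m = M + 5 log₁₀(d/10 pc) = 11.2 + 5 log₁₀(1.84×10^3/10)
  = 11.2 + 5 × 2.265 = 11.2 + 11.32 = 22.52.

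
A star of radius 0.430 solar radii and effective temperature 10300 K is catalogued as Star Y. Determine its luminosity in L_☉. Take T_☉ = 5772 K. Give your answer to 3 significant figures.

1.87 L_☉

L/L_☉ = (R/R_☉)² (T/T_☉)⁴ = (0.430)² × (10300/5772)⁴
       = 0.1849 × (1.784)⁴ = 0.1849 × 10.14 = 1.875.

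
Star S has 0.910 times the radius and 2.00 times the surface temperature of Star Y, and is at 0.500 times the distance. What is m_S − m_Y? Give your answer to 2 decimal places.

-4.31

L_S/L_Y = (0.910)²(2.00)⁴ = 13.25.
F_S/F_Y = (L_S/L_Y)/(d_S/d_Y)² = 13.25/0.2500 = 53.00.
m_S − m_Y = −2.5 log₁₀(53.00) = -4.31.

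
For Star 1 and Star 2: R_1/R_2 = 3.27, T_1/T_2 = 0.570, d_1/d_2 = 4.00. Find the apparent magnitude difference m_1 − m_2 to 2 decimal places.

2.88

L_1/L_2 = (3.27)²(0.570)⁴ = 1.129.
F_1/F_2 = (L_1/L_2)/(d_1/d_2)² = 1.129/16.00 = 0.07055.
m_1 − m_2 = −2.5 log₁₀(0.07055) = 2.88.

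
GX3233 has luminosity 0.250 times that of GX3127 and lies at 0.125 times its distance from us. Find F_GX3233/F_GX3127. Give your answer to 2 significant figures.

16

F = L/(4πd²), so F_GX3233/F_GX3127 = (L_GX3233/L_GX3127) / (d_GX3233/d_GX3127)²
= 0.250 / (0.125)² = 0.250 / 0.01562 = 16.00.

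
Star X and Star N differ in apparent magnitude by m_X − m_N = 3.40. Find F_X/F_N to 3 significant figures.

0.0437

F_X/F_N = 10^(−(m_X − m_N)/2.5) = 10^(-3.40/2.5) = 10^-1.360 = 0.04365.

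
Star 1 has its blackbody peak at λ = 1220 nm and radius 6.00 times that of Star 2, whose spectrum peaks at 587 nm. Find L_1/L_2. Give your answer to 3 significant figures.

1.93

Wien's law gives T ∝ 1/λ_max, so T_1/T_2 = λ_2/λ_1 = 587/1220 = 0.4811.
Then L ∝ R²T⁴ gives L_1/L_2 = (6.00)² × (0.4811)⁴ = 36.00 × 0.05359 = 1.929.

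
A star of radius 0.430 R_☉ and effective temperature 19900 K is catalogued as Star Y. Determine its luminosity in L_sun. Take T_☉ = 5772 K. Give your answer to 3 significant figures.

26.1 L_sun

L/L_☉ = (R/R_☉)² (T/T_☉)⁴ = (0.430)² × (19900/5772)⁴
       = 0.1849 × (3.448)⁴ = 0.1849 × 141.3 = 26.12.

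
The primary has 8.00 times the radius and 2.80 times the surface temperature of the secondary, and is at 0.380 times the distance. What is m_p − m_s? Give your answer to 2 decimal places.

L_p/L_s = (8.00)²(2.80)⁴ = 3934.
F_p/F_s = (L_p/L_s)/(d_p/d_s)² = 3934/0.1444 = 2.724×10^4.
m_p − m_s = −2.5 log₁₀(2.724×10^4) = -11.09.

-11.09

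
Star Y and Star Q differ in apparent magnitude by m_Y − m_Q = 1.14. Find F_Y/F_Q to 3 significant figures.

F_Y/F_Q = 10^(−(m_Y − m_Q)/2.5) = 10^(-1.14/2.5) = 10^-0.456 = 0.3499.

0.350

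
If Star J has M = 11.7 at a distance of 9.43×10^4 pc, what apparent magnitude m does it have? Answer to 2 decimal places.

m = M + 5 log₁₀(d/10 pc) = 11.7 + 5 log₁₀(9.43×10^4/10)
  = 11.7 + 5 × 3.975 = 11.7 + 19.87 = 31.57.

31.57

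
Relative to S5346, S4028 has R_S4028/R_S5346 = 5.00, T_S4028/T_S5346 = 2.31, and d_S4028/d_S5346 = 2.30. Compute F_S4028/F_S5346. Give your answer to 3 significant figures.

135

L_S4028/L_S5346 = (R_S4028/R_S5346)²(T_S4028/T_S5346)⁴ = (5.00)² × (2.31)⁴ = 711.8.
F_S4028/F_S5346 = (L_S4028/L_S5346)/(d_S4028/d_S5346)² = 711.8 / (2.30)² = 134.6.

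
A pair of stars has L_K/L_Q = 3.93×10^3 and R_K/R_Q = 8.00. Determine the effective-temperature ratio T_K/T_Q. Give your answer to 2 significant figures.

2.8

L ∝ R²T⁴ gives T ∝ (L/R²)^(1/4), so
T_K/T_Q = (3.93×10^3 / 8.00²)^(1/4) = (61.41)^(1/4) = 2.799.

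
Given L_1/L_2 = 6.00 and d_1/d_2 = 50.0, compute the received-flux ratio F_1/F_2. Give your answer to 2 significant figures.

0.0024

F = L/(4πd²), so F_1/F_2 = (L_1/L_2) / (d_1/d_2)²
= 6.00 / (50.0)² = 6.00 / 2500 = 0.002400.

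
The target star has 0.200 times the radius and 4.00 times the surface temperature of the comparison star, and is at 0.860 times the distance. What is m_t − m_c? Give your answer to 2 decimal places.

L_t/L_c = (0.200)²(4.00)⁴ = 10.24.
F_t/F_c = (L_t/L_c)/(d_t/d_c)² = 10.24/0.7396 = 13.85.
m_t − m_c = −2.5 log₁₀(13.85) = -2.85.

-2.85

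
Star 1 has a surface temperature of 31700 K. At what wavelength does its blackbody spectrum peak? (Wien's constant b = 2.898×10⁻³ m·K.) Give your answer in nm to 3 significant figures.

λ_max = b/T = 2.898×10⁻³ / 31700 = 9.14×10^-8 m = 91.42 nm.

91.4 nm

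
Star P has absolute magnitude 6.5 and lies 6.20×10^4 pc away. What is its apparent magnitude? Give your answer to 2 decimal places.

25.46

m = M + 5 log₁₀(d/10 pc) = 6.5 + 5 log₁₀(6.20×10^4/10)
  = 6.5 + 5 × 3.792 = 6.5 + 18.96 = 25.46.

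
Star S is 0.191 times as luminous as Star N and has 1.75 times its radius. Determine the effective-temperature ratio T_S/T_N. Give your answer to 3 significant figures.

0.500

L ∝ R²T⁴ gives T ∝ (L/R²)^(1/4), so
T_S/T_N = (0.191 / 1.75²)^(1/4) = (0.06237)^(1/4) = 0.4997.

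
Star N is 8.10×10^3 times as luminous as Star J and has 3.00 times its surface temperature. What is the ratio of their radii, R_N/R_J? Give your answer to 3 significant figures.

10.0

L ∝ R²T⁴ gives R ∝ √L / T², so
R_N/R_J = √(8.10×10^3) / (3.00)² = 90.00 / 9.000 = 10.00.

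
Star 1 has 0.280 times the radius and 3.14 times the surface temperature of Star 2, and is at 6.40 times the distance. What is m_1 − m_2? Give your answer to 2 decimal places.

L_1/L_2 = (0.280)²(3.14)⁴ = 7.621.
F_1/F_2 = (L_1/L_2)/(d_1/d_2)² = 7.621/40.96 = 0.1861.
m_1 − m_2 = −2.5 log₁₀(0.1861) = 1.83.

1.83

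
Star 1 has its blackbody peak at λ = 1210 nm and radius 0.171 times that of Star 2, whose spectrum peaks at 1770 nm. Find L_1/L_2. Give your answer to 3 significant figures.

Wien's law gives T ∝ 1/λ_max, so T_1/T_2 = λ_2/λ_1 = 1770/1210 = 1.463.
Then L ∝ R²T⁴ gives L_1/L_2 = (0.171)² × (1.463)⁴ = 0.02924 × 4.579 = 0.1339.

0.134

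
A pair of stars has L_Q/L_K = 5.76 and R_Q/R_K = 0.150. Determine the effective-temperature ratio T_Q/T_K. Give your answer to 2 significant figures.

4.0

L ∝ R²T⁴ gives T ∝ (L/R²)^(1/4), so
T_Q/T_K = (5.76 / 0.150²)^(1/4) = (256.0)^(1/4) = 4.000.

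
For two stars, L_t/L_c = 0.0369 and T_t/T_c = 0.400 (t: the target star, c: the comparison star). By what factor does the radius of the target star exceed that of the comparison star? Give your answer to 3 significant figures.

1.20

L ∝ R²T⁴ gives R ∝ √L / T², so
R_t/R_c = √(0.0369) / (0.400)² = 0.1921 / 0.1600 = 1.201.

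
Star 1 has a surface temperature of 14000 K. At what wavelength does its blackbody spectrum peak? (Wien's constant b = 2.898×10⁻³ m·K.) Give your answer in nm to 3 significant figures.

λ_max = b/T = 2.898×10⁻³ / 14000 = 2.07×10^-7 m = 207.0 nm.

207 nm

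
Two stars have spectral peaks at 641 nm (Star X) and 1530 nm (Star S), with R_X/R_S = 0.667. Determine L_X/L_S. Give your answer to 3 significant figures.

14.4

Wien's law gives T ∝ 1/λ_max, so T_X/T_S = λ_S/λ_X = 1530/641 = 2.387.
Then L ∝ R²T⁴ gives L_X/L_S = (0.667)² × (2.387)⁴ = 0.4449 × 32.46 = 14.44.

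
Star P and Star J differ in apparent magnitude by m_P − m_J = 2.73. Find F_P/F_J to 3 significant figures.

F_P/F_J = 10^(−(m_P − m_J)/2.5) = 10^(-2.73/2.5) = 10^-1.092 = 0.08091.

0.0809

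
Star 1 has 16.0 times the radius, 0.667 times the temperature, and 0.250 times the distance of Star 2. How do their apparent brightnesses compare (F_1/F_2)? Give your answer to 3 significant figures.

811

L_1/L_2 = (R_1/R_2)²(T_1/T_2)⁴ = (16.0)² × (0.667)⁴ = 50.67.
F_1/F_2 = (L_1/L_2)/(d_1/d_2)² = 50.67 / (0.250)² = 810.7.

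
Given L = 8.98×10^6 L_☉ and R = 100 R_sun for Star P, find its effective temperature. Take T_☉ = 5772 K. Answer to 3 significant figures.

3.16×10^4 K

T/T_☉ = (L/L_☉)^(1/4) / (R/R_☉)^(1/2)
T = 5772 × (8.98×10^6)^(1/4) / √(100) = 5772 × 54.74 / 10.00 = 3.160×10^4 K.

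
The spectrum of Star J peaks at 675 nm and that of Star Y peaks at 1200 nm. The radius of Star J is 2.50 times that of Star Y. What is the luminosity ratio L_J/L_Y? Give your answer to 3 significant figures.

62.4

Wien's law gives T ∝ 1/λ_max, so T_J/T_Y = λ_Y/λ_J = 1200/675 = 1.778.
Then L ∝ R²T⁴ gives L_J/L_Y = (2.50)² × (1.778)⁴ = 6.250 × 9.989 = 62.43.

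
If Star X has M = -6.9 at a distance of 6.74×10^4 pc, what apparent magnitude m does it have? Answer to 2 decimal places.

m = M + 5 log₁₀(d/10 pc) = -6.9 + 5 log₁₀(6.74×10^4/10)
  = -6.9 + 5 × 3.829 = -6.9 + 19.14 = 12.24.

12.24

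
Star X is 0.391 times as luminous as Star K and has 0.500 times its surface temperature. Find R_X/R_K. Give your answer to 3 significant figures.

L ∝ R²T⁴ gives R ∝ √L / T², so
R_X/R_K = √(0.391) / (0.500)² = 0.6253 / 0.2500 = 2.501.

2.50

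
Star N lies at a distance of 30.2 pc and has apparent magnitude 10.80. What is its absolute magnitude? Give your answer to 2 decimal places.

M = m − 5 log₁₀(d/10 pc) = 10.80 − 5 log₁₀(30.2/10)
  = 10.80 − 5 × 0.480 = 10.80 − 2.40 = 8.40.

8.40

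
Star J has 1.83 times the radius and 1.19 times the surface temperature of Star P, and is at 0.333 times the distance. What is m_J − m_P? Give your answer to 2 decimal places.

L_J/L_P = (1.83)²(1.19)⁴ = 6.716.
F_J/F_P = (L_J/L_P)/(d_J/d_P)² = 6.716/0.1109 = 60.56.
m_J − m_P = −2.5 log₁₀(60.56) = -4.46.

-4.46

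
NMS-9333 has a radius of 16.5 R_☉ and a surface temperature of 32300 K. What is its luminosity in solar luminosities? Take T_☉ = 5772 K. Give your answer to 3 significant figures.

L/L_☉ = (R/R_☉)² (T/T_☉)⁴ = (16.5)² × (32300/5772)⁴
       = 272.2 × (5.596)⁴ = 272.2 × 980.6 = 2.670×10^5.

2.67×10^5 solar luminosities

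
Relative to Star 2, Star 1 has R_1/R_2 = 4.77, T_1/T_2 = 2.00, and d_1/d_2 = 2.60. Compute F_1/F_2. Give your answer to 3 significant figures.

53.9

L_1/L_2 = (R_1/R_2)²(T_1/T_2)⁴ = (4.77)² × (2.00)⁴ = 364.0.
F_1/F_2 = (L_1/L_2)/(d_1/d_2)² = 364.0 / (2.60)² = 53.85.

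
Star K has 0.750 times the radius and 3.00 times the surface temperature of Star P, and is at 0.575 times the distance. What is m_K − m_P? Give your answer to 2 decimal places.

L_K/L_P = (0.750)²(3.00)⁴ = 45.56.
F_K/F_P = (L_K/L_P)/(d_K/d_P)² = 45.56/0.3306 = 137.8.
m_K − m_P = −2.5 log₁₀(137.8) = -5.35.

-5.35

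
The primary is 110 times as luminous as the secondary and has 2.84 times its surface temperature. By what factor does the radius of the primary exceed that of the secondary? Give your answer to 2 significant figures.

L ∝ R²T⁴ gives R ∝ √L / T², so
R_p/R_s = √(110) / (2.84)² = 10.49 / 8.066 = 1.300.

1.3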